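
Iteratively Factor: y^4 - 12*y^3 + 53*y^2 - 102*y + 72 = (y - 3)*(y^3 - 9*y^2 + 26*y - 24) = (y - 4)*(y - 3)*(y^2 - 5*y + 6) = (y - 4)*(y - 3)^2*(y - 2)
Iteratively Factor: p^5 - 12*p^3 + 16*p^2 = (p)*(p^4 - 12*p^2 + 16*p) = p*(p - 2)*(p^3 + 2*p^2 - 8*p) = p*(p - 2)^2*(p^2 + 4*p) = p^2*(p - 2)^2*(p + 4)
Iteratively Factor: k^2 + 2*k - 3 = (k - 1)*(k + 3)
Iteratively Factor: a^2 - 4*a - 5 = (a + 1)*(a - 5)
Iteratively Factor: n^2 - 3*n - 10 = (n + 2)*(n - 5)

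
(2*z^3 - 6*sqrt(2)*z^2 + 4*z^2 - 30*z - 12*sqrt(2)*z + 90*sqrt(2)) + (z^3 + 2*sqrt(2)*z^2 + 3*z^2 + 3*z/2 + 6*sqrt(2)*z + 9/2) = 3*z^3 - 4*sqrt(2)*z^2 + 7*z^2 - 57*z/2 - 6*sqrt(2)*z + 9/2 + 90*sqrt(2)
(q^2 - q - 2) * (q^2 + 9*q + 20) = q^4 + 8*q^3 + 9*q^2 - 38*q - 40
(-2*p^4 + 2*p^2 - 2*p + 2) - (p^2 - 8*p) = -2*p^4 + p^2 + 6*p + 2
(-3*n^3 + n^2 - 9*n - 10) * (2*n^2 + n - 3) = -6*n^5 - n^4 - 8*n^3 - 32*n^2 + 17*n + 30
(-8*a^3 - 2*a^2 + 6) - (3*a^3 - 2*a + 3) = -11*a^3 - 2*a^2 + 2*a + 3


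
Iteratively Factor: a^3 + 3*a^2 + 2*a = (a + 1)*(a^2 + 2*a) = (a + 1)*(a + 2)*(a)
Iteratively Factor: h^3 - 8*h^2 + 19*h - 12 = (h - 1)*(h^2 - 7*h + 12) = (h - 3)*(h - 1)*(h - 4)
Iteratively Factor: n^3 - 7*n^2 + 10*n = (n)*(n^2 - 7*n + 10) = n*(n - 2)*(n - 5)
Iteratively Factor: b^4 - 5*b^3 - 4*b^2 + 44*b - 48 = (b - 2)*(b^3 - 3*b^2 - 10*b + 24) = (b - 2)^2*(b^2 - b - 12) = (b - 2)^2*(b + 3)*(b - 4)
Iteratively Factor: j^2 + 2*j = (j)*(j + 2)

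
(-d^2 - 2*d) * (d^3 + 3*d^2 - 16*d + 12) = -d^5 - 5*d^4 + 10*d^3 + 20*d^2 - 24*d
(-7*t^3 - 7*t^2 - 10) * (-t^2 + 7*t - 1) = 7*t^5 - 42*t^4 - 42*t^3 + 17*t^2 - 70*t + 10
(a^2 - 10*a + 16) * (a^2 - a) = a^4 - 11*a^3 + 26*a^2 - 16*a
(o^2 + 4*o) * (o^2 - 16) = o^4 + 4*o^3 - 16*o^2 - 64*o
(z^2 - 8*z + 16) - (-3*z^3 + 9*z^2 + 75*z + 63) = 3*z^3 - 8*z^2 - 83*z - 47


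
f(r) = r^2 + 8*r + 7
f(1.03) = 16.30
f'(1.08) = 10.16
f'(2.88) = 13.76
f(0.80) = 14.04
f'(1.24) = 10.48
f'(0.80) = 9.60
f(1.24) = 18.46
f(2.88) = 38.33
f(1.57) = 22.02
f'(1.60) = 11.20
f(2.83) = 37.65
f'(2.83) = 13.66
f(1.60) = 22.36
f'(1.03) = 10.06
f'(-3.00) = 2.00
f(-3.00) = -8.00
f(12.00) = 247.00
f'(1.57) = 11.14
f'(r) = 2*r + 8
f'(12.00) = 32.00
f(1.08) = 16.81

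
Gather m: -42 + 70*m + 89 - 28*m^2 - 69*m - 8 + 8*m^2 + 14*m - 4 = -20*m^2 + 15*m + 35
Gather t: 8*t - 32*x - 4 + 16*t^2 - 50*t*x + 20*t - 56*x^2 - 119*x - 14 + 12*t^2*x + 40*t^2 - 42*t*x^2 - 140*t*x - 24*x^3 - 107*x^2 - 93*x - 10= t^2*(12*x + 56) + t*(-42*x^2 - 190*x + 28) - 24*x^3 - 163*x^2 - 244*x - 28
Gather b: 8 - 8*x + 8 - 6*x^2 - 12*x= -6*x^2 - 20*x + 16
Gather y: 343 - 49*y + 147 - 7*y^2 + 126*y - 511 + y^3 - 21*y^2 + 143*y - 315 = y^3 - 28*y^2 + 220*y - 336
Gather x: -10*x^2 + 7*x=-10*x^2 + 7*x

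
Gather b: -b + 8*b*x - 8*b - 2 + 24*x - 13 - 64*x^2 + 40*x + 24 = b*(8*x - 9) - 64*x^2 + 64*x + 9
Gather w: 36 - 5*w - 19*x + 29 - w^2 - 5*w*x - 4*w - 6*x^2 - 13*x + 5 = -w^2 + w*(-5*x - 9) - 6*x^2 - 32*x + 70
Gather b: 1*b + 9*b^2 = 9*b^2 + b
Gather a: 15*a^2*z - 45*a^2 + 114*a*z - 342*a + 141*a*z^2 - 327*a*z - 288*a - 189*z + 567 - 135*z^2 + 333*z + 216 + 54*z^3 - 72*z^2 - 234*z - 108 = a^2*(15*z - 45) + a*(141*z^2 - 213*z - 630) + 54*z^3 - 207*z^2 - 90*z + 675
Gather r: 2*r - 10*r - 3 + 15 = 12 - 8*r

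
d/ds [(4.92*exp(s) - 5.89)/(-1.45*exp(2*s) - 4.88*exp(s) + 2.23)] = (7.134*exp(2*s) - 17.081*exp(s) - 17.7716)*exp(s)/(2.1025*exp(4*s) + 14.152*exp(3*s) + 17.3474*exp(2*s) - 21.7648*exp(s) + 4.9729)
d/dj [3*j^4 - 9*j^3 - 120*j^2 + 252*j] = 12*j^3 - 27*j^2 - 240*j + 252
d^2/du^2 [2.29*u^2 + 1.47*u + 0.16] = 4.58000000000000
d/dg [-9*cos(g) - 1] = 9*sin(g)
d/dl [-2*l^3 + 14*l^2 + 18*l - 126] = -6*l^2 + 28*l + 18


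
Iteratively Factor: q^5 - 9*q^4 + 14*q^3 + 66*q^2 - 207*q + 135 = (q - 5)*(q^4 - 4*q^3 - 6*q^2 + 36*q - 27) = (q - 5)*(q + 3)*(q^3 - 7*q^2 + 15*q - 9) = (q - 5)*(q - 3)*(q + 3)*(q^2 - 4*q + 3) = (q - 5)*(q - 3)*(q - 1)*(q + 3)*(q - 3)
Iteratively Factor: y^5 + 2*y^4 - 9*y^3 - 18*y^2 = (y - 3)*(y^4 + 5*y^3 + 6*y^2) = (y - 3)*(y + 2)*(y^3 + 3*y^2) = y*(y - 3)*(y + 2)*(y^2 + 3*y) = y*(y - 3)*(y + 2)*(y + 3)*(y)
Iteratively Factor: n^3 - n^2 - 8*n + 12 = (n - 2)*(n^2 + n - 6) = (n - 2)*(n + 3)*(n - 2)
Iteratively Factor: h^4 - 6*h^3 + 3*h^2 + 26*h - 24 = (h + 2)*(h^3 - 8*h^2 + 19*h - 12) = (h - 4)*(h + 2)*(h^2 - 4*h + 3) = (h - 4)*(h - 1)*(h + 2)*(h - 3)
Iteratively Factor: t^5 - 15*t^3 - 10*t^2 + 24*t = (t + 3)*(t^4 - 3*t^3 - 6*t^2 + 8*t) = (t - 4)*(t + 3)*(t^3 + t^2 - 2*t) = t*(t - 4)*(t + 3)*(t^2 + t - 2) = t*(t - 4)*(t + 2)*(t + 3)*(t - 1)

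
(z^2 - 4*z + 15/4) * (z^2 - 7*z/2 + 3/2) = z^4 - 15*z^3/2 + 77*z^2/4 - 153*z/8 + 45/8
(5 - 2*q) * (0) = 0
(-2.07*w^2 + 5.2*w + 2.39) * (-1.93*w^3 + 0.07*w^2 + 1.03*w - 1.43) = 3.9951*w^5 - 10.1809*w^4 - 6.3808*w^3 + 8.4834*w^2 - 4.9743*w - 3.4177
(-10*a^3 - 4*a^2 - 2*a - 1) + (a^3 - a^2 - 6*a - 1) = -9*a^3 - 5*a^2 - 8*a - 2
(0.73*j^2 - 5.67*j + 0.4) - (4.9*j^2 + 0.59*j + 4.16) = -4.17*j^2 - 6.26*j - 3.76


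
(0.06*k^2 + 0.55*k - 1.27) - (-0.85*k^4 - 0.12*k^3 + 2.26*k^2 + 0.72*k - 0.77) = 0.85*k^4 + 0.12*k^3 - 2.2*k^2 - 0.17*k - 0.5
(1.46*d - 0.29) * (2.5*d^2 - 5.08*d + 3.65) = 3.65*d^3 - 8.1418*d^2 + 6.8022*d - 1.0585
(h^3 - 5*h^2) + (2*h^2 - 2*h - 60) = h^3 - 3*h^2 - 2*h - 60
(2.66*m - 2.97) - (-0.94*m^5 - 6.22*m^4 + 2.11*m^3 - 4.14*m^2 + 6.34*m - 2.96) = 0.94*m^5 + 6.22*m^4 - 2.11*m^3 + 4.14*m^2 - 3.68*m - 0.0100000000000002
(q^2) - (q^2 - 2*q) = 2*q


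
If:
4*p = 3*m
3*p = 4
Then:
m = 16/9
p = 4/3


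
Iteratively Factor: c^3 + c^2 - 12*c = (c + 4)*(c^2 - 3*c) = (c - 3)*(c + 4)*(c)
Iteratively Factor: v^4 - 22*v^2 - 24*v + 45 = (v - 5)*(v^3 + 5*v^2 + 3*v - 9) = (v - 5)*(v - 1)*(v^2 + 6*v + 9) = (v - 5)*(v - 1)*(v + 3)*(v + 3)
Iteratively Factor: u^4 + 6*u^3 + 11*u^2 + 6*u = (u)*(u^3 + 6*u^2 + 11*u + 6) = u*(u + 3)*(u^2 + 3*u + 2) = u*(u + 2)*(u + 3)*(u + 1)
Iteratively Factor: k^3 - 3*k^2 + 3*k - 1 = (k - 1)*(k^2 - 2*k + 1) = (k - 1)^2*(k - 1)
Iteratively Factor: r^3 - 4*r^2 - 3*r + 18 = (r - 3)*(r^2 - r - 6) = (r - 3)^2*(r + 2)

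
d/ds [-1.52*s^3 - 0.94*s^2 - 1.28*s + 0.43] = -4.56*s^2 - 1.88*s - 1.28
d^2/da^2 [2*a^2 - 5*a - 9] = 4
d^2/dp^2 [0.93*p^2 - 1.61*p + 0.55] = 1.86000000000000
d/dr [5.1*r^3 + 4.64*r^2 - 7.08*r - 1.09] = 15.3*r^2 + 9.28*r - 7.08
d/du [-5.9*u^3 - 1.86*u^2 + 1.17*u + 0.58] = -17.7*u^2 - 3.72*u + 1.17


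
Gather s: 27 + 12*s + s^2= s^2 + 12*s + 27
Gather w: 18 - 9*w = 18 - 9*w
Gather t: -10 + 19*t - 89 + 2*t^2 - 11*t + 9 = 2*t^2 + 8*t - 90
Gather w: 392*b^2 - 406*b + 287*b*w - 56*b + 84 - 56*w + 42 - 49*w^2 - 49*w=392*b^2 - 462*b - 49*w^2 + w*(287*b - 105) + 126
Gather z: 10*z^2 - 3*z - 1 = 10*z^2 - 3*z - 1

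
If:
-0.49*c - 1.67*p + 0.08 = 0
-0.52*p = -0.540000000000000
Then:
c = -3.38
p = 1.04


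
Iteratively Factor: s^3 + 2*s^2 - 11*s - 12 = (s + 4)*(s^2 - 2*s - 3) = (s - 3)*(s + 4)*(s + 1)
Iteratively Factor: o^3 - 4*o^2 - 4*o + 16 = (o + 2)*(o^2 - 6*o + 8) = (o - 2)*(o + 2)*(o - 4)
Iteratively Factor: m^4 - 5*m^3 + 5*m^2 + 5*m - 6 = (m + 1)*(m^3 - 6*m^2 + 11*m - 6) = (m - 2)*(m + 1)*(m^2 - 4*m + 3) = (m - 3)*(m - 2)*(m + 1)*(m - 1)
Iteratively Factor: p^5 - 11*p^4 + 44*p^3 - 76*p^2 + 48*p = (p - 3)*(p^4 - 8*p^3 + 20*p^2 - 16*p) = p*(p - 3)*(p^3 - 8*p^2 + 20*p - 16) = p*(p - 3)*(p - 2)*(p^2 - 6*p + 8) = p*(p - 4)*(p - 3)*(p - 2)*(p - 2)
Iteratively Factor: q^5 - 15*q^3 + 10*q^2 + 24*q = (q - 3)*(q^4 + 3*q^3 - 6*q^2 - 8*q) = (q - 3)*(q - 2)*(q^3 + 5*q^2 + 4*q) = (q - 3)*(q - 2)*(q + 1)*(q^2 + 4*q) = q*(q - 3)*(q - 2)*(q + 1)*(q + 4)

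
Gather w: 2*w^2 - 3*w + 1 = 2*w^2 - 3*w + 1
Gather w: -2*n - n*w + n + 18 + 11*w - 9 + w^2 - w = -n + w^2 + w*(10 - n) + 9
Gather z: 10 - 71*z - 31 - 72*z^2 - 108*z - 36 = -72*z^2 - 179*z - 57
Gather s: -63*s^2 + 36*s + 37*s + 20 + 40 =-63*s^2 + 73*s + 60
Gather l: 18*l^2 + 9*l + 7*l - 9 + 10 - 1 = 18*l^2 + 16*l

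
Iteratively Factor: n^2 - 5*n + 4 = (n - 1)*(n - 4)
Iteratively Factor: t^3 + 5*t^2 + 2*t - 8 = (t + 4)*(t^2 + t - 2) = (t - 1)*(t + 4)*(t + 2)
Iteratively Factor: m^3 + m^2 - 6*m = (m - 2)*(m^2 + 3*m) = m*(m - 2)*(m + 3)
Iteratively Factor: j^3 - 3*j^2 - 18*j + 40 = (j - 5)*(j^2 + 2*j - 8) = (j - 5)*(j + 4)*(j - 2)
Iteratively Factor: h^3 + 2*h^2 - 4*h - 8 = (h + 2)*(h^2 - 4) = (h - 2)*(h + 2)*(h + 2)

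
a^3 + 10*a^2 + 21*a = a*(a + 3)*(a + 7)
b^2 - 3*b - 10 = (b - 5)*(b + 2)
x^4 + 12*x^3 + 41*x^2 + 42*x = x*(x + 2)*(x + 3)*(x + 7)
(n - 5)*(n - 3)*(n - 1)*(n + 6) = n^4 - 3*n^3 - 31*n^2 + 123*n - 90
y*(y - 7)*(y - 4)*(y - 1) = y^4 - 12*y^3 + 39*y^2 - 28*y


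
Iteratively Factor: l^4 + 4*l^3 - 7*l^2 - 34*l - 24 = (l + 1)*(l^3 + 3*l^2 - 10*l - 24) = (l - 3)*(l + 1)*(l^2 + 6*l + 8) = (l - 3)*(l + 1)*(l + 2)*(l + 4)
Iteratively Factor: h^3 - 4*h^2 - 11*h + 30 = (h - 2)*(h^2 - 2*h - 15) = (h - 2)*(h + 3)*(h - 5)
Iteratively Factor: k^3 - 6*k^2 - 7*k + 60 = (k - 4)*(k^2 - 2*k - 15) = (k - 4)*(k + 3)*(k - 5)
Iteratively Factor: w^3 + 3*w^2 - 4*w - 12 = (w + 2)*(w^2 + w - 6) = (w + 2)*(w + 3)*(w - 2)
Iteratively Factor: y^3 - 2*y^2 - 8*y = (y - 4)*(y^2 + 2*y) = y*(y - 4)*(y + 2)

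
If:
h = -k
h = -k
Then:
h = -k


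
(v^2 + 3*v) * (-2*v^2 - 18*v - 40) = -2*v^4 - 24*v^3 - 94*v^2 - 120*v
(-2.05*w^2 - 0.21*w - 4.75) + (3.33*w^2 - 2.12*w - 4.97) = 1.28*w^2 - 2.33*w - 9.72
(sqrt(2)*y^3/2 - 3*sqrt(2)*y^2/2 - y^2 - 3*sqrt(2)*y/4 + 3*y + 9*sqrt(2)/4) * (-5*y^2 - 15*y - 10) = -5*sqrt(2)*y^5/2 + 5*y^4 + 85*sqrt(2)*y^3/4 - 35*y^2 + 15*sqrt(2)*y^2 - 105*sqrt(2)*y/4 - 30*y - 45*sqrt(2)/2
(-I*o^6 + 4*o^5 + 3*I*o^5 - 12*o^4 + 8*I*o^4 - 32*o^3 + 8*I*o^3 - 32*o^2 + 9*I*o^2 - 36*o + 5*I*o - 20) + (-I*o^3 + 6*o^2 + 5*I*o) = -I*o^6 + 4*o^5 + 3*I*o^5 - 12*o^4 + 8*I*o^4 - 32*o^3 + 7*I*o^3 - 26*o^2 + 9*I*o^2 - 36*o + 10*I*o - 20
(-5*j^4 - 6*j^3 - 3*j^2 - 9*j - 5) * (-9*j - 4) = 45*j^5 + 74*j^4 + 51*j^3 + 93*j^2 + 81*j + 20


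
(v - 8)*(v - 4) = v^2 - 12*v + 32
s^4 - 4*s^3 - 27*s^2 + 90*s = s*(s - 6)*(s - 3)*(s + 5)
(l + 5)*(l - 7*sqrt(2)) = l^2 - 7*sqrt(2)*l + 5*l - 35*sqrt(2)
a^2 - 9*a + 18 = (a - 6)*(a - 3)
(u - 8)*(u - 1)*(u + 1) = u^3 - 8*u^2 - u + 8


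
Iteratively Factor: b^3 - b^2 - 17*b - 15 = (b + 3)*(b^2 - 4*b - 5) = (b + 1)*(b + 3)*(b - 5)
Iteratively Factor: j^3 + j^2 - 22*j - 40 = (j - 5)*(j^2 + 6*j + 8) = (j - 5)*(j + 4)*(j + 2)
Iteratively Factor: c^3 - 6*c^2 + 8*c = (c - 2)*(c^2 - 4*c) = c*(c - 2)*(c - 4)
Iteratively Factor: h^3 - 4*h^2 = (h)*(h^2 - 4*h) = h*(h - 4)*(h)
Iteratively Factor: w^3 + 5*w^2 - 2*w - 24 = (w + 3)*(w^2 + 2*w - 8) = (w - 2)*(w + 3)*(w + 4)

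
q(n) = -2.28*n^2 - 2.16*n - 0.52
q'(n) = -4.56*n - 2.16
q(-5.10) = -48.81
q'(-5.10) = 21.10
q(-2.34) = -7.95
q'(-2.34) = 8.51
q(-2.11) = -6.11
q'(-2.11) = 7.46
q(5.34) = -77.07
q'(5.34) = -26.51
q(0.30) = -1.37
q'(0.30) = -3.53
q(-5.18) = -50.51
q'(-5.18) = 21.46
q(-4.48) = -36.60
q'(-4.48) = 18.27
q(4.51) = -56.64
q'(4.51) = -22.73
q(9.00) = -204.64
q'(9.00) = -43.20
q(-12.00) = -302.92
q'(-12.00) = 52.56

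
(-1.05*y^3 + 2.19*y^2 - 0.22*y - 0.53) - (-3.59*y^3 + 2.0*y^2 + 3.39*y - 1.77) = 2.54*y^3 + 0.19*y^2 - 3.61*y + 1.24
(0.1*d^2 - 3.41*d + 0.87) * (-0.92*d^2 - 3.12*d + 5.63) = -0.092*d^4 + 2.8252*d^3 + 10.4018*d^2 - 21.9127*d + 4.8981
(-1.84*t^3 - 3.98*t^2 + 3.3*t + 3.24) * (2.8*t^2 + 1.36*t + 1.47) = -5.152*t^5 - 13.6464*t^4 + 1.1224*t^3 + 7.7094*t^2 + 9.2574*t + 4.7628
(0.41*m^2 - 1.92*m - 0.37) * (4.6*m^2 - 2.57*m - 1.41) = 1.886*m^4 - 9.8857*m^3 + 2.6543*m^2 + 3.6581*m + 0.5217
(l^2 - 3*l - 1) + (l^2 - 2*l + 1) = 2*l^2 - 5*l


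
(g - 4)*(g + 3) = g^2 - g - 12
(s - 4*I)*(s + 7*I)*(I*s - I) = I*s^3 - 3*s^2 - I*s^2 + 3*s + 28*I*s - 28*I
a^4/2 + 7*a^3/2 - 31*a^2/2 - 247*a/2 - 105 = (a/2 + 1/2)*(a - 6)*(a + 5)*(a + 7)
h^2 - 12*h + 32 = (h - 8)*(h - 4)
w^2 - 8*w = w*(w - 8)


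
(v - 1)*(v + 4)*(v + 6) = v^3 + 9*v^2 + 14*v - 24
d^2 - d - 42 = (d - 7)*(d + 6)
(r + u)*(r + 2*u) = r^2 + 3*r*u + 2*u^2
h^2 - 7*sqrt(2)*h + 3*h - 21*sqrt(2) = (h + 3)*(h - 7*sqrt(2))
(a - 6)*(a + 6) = a^2 - 36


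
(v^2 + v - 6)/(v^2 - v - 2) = (v + 3)/(v + 1)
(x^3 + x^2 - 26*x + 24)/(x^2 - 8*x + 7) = (x^2 + 2*x - 24)/(x - 7)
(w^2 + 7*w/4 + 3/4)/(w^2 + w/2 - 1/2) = (4*w + 3)/(2*(2*w - 1))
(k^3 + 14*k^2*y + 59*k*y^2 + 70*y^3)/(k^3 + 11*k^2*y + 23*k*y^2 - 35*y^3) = (-k - 2*y)/(-k + y)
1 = 1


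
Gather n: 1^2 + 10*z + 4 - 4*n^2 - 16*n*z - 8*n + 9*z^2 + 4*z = -4*n^2 + n*(-16*z - 8) + 9*z^2 + 14*z + 5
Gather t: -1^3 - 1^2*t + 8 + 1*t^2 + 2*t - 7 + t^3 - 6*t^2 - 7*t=t^3 - 5*t^2 - 6*t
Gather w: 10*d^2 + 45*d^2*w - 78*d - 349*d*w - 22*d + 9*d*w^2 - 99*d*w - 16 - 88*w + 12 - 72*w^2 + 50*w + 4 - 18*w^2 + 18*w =10*d^2 - 100*d + w^2*(9*d - 90) + w*(45*d^2 - 448*d - 20)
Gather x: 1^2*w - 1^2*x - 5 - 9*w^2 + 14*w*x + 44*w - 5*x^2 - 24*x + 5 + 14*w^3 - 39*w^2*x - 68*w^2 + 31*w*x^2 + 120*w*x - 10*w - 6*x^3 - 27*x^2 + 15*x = 14*w^3 - 77*w^2 + 35*w - 6*x^3 + x^2*(31*w - 32) + x*(-39*w^2 + 134*w - 10)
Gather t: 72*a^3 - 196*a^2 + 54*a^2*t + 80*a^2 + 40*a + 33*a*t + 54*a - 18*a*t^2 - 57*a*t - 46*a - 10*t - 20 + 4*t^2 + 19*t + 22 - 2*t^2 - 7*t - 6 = 72*a^3 - 116*a^2 + 48*a + t^2*(2 - 18*a) + t*(54*a^2 - 24*a + 2) - 4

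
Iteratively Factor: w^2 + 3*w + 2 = (w + 1)*(w + 2)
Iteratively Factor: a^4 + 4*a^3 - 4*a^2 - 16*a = (a + 4)*(a^3 - 4*a) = (a - 2)*(a + 4)*(a^2 + 2*a) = a*(a - 2)*(a + 4)*(a + 2)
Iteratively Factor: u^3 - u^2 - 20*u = (u)*(u^2 - u - 20) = u*(u - 5)*(u + 4)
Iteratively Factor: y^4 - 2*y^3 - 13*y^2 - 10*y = (y + 2)*(y^3 - 4*y^2 - 5*y) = y*(y + 2)*(y^2 - 4*y - 5) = y*(y + 1)*(y + 2)*(y - 5)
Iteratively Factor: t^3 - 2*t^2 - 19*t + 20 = (t + 4)*(t^2 - 6*t + 5) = (t - 1)*(t + 4)*(t - 5)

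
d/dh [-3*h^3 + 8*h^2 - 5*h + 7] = -9*h^2 + 16*h - 5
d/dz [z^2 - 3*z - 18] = 2*z - 3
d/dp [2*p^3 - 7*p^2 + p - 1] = 6*p^2 - 14*p + 1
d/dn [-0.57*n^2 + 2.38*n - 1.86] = 2.38 - 1.14*n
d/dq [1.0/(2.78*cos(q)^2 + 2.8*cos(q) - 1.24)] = (5.56*cos(q) + 2.8)*sin(q)/(2.78*cos(q)^2 + 2.8*cos(q) - 1.24)^2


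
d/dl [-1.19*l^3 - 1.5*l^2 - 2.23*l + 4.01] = -3.57*l^2 - 3.0*l - 2.23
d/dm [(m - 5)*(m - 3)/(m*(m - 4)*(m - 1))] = (-m^4 + 16*m^3 - 81*m^2 + 150*m - 60)/(m^2*(m^4 - 10*m^3 + 33*m^2 - 40*m + 16))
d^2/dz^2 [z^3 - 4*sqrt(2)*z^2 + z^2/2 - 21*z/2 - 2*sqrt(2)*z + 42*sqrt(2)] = 6*z - 8*sqrt(2) + 1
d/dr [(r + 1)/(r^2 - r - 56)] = (r^2 - r - (r + 1)*(2*r - 1) - 56)/(-r^2 + r + 56)^2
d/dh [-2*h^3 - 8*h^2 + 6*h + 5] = -6*h^2 - 16*h + 6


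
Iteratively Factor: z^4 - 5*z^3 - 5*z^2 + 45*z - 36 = (z - 4)*(z^3 - z^2 - 9*z + 9) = (z - 4)*(z - 3)*(z^2 + 2*z - 3) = (z - 4)*(z - 3)*(z - 1)*(z + 3)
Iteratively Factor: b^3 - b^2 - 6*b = (b + 2)*(b^2 - 3*b) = b*(b + 2)*(b - 3)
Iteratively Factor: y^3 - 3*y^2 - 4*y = (y)*(y^2 - 3*y - 4) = y*(y + 1)*(y - 4)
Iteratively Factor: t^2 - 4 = (t + 2)*(t - 2)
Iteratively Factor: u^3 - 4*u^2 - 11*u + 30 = (u - 2)*(u^2 - 2*u - 15) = (u - 2)*(u + 3)*(u - 5)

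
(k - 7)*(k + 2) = k^2 - 5*k - 14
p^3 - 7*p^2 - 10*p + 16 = (p - 8)*(p - 1)*(p + 2)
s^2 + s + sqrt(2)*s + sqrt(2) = (s + 1)*(s + sqrt(2))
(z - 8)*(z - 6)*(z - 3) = z^3 - 17*z^2 + 90*z - 144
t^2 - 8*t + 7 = (t - 7)*(t - 1)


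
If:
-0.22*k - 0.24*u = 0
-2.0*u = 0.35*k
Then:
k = 0.00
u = 0.00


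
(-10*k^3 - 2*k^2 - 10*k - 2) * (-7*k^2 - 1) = 70*k^5 + 14*k^4 + 80*k^3 + 16*k^2 + 10*k + 2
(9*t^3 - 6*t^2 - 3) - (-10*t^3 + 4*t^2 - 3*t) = 19*t^3 - 10*t^2 + 3*t - 3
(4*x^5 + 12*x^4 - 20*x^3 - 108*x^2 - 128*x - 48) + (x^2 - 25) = 4*x^5 + 12*x^4 - 20*x^3 - 107*x^2 - 128*x - 73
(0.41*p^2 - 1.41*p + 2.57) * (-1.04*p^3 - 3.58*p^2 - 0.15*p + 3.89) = -0.4264*p^5 - 0.00140000000000007*p^4 + 2.3135*p^3 - 7.3942*p^2 - 5.8704*p + 9.9973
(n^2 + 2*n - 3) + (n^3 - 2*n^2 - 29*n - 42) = n^3 - n^2 - 27*n - 45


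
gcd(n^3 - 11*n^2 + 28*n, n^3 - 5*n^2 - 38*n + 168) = n^2 - 11*n + 28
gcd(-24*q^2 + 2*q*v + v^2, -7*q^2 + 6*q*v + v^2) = 1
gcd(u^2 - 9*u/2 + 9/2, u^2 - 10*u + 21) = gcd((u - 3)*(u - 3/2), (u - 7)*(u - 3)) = u - 3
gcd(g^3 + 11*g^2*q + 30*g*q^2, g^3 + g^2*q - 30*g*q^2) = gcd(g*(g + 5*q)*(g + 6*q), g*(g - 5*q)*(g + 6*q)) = g^2 + 6*g*q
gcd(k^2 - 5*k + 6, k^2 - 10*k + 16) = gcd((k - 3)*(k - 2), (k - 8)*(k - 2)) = k - 2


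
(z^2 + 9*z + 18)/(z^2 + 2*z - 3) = (z + 6)/(z - 1)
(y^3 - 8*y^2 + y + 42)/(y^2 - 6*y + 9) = (y^2 - 5*y - 14)/(y - 3)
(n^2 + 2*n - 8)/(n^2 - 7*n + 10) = (n + 4)/(n - 5)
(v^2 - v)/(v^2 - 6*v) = (v - 1)/(v - 6)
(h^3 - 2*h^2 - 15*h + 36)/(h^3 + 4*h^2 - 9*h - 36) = (h - 3)/(h + 3)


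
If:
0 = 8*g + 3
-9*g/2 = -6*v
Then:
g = -3/8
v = -9/32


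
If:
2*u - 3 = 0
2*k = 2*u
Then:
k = 3/2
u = 3/2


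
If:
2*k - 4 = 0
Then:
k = 2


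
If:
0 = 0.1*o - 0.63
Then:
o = 6.30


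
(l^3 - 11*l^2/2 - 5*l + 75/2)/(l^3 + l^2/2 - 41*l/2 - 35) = (2*l^2 - l - 15)/(2*l^2 + 11*l + 14)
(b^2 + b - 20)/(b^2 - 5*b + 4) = (b + 5)/(b - 1)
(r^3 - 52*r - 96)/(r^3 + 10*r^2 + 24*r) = (r^2 - 6*r - 16)/(r*(r + 4))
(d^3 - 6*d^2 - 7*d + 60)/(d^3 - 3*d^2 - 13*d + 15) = (d - 4)/(d - 1)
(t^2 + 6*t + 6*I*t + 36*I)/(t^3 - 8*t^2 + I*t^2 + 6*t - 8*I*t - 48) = (t^2 + t*(6 + 6*I) + 36*I)/(t^3 + t^2*(-8 + I) + t*(6 - 8*I) - 48)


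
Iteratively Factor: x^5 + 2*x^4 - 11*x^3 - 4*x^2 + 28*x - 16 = (x + 4)*(x^4 - 2*x^3 - 3*x^2 + 8*x - 4) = (x + 2)*(x + 4)*(x^3 - 4*x^2 + 5*x - 2) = (x - 1)*(x + 2)*(x + 4)*(x^2 - 3*x + 2) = (x - 1)^2*(x + 2)*(x + 4)*(x - 2)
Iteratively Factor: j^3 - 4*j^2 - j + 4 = (j + 1)*(j^2 - 5*j + 4) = (j - 1)*(j + 1)*(j - 4)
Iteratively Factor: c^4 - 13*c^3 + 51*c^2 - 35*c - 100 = (c - 5)*(c^3 - 8*c^2 + 11*c + 20) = (c - 5)^2*(c^2 - 3*c - 4) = (c - 5)^2*(c + 1)*(c - 4)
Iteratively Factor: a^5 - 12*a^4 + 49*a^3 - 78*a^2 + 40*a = (a - 5)*(a^4 - 7*a^3 + 14*a^2 - 8*a) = (a - 5)*(a - 4)*(a^3 - 3*a^2 + 2*a) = (a - 5)*(a - 4)*(a - 1)*(a^2 - 2*a) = (a - 5)*(a - 4)*(a - 2)*(a - 1)*(a)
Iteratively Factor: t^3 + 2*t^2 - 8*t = (t)*(t^2 + 2*t - 8) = t*(t + 4)*(t - 2)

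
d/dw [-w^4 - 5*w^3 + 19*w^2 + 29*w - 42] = -4*w^3 - 15*w^2 + 38*w + 29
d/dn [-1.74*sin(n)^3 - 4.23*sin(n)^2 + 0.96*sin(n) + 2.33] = (-5.22*sin(n)^2 - 8.46*sin(n) + 0.96)*cos(n)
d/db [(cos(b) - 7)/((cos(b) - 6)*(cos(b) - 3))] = (cos(b)^2 - 14*cos(b) + 45)*sin(b)/((cos(b) - 6)^2*(cos(b) - 3)^2)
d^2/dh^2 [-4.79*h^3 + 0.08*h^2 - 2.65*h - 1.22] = 0.16 - 28.74*h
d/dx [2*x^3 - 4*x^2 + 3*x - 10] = 6*x^2 - 8*x + 3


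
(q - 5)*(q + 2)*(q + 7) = q^3 + 4*q^2 - 31*q - 70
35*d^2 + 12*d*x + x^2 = (5*d + x)*(7*d + x)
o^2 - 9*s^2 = (o - 3*s)*(o + 3*s)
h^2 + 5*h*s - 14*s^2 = (h - 2*s)*(h + 7*s)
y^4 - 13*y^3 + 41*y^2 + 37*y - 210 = (y - 7)*(y - 5)*(y - 3)*(y + 2)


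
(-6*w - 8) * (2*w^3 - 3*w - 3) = -12*w^4 - 16*w^3 + 18*w^2 + 42*w + 24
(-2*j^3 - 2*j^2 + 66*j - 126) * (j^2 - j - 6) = -2*j^5 + 80*j^3 - 180*j^2 - 270*j + 756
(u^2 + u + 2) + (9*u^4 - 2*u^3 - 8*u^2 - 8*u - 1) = 9*u^4 - 2*u^3 - 7*u^2 - 7*u + 1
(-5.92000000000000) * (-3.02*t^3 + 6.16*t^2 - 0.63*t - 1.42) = 17.8784*t^3 - 36.4672*t^2 + 3.7296*t + 8.4064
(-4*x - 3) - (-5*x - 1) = x - 2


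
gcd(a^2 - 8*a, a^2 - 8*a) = a^2 - 8*a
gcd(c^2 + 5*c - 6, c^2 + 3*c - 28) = 1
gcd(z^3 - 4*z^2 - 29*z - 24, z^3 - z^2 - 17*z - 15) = z^2 + 4*z + 3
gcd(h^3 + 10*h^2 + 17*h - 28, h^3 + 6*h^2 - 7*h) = h^2 + 6*h - 7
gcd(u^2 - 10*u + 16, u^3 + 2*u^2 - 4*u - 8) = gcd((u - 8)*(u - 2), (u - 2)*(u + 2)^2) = u - 2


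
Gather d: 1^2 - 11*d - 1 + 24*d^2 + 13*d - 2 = 24*d^2 + 2*d - 2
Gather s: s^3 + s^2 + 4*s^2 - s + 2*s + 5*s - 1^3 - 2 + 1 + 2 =s^3 + 5*s^2 + 6*s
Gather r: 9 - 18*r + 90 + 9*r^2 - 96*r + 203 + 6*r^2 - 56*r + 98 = 15*r^2 - 170*r + 400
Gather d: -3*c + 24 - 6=18 - 3*c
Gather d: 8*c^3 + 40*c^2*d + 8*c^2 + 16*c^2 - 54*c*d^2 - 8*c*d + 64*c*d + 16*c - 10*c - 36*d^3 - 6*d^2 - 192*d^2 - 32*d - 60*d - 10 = 8*c^3 + 24*c^2 + 6*c - 36*d^3 + d^2*(-54*c - 198) + d*(40*c^2 + 56*c - 92) - 10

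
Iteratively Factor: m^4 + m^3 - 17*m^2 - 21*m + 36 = (m + 3)*(m^3 - 2*m^2 - 11*m + 12) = (m - 4)*(m + 3)*(m^2 + 2*m - 3) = (m - 4)*(m - 1)*(m + 3)*(m + 3)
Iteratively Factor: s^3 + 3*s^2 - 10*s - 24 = (s - 3)*(s^2 + 6*s + 8) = (s - 3)*(s + 4)*(s + 2)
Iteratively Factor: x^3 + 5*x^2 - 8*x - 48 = (x - 3)*(x^2 + 8*x + 16) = (x - 3)*(x + 4)*(x + 4)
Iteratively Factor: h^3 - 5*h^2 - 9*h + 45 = (h + 3)*(h^2 - 8*h + 15) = (h - 3)*(h + 3)*(h - 5)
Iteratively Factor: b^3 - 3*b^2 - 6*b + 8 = (b - 1)*(b^2 - 2*b - 8) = (b - 1)*(b + 2)*(b - 4)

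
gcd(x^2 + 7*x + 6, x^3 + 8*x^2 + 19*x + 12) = x + 1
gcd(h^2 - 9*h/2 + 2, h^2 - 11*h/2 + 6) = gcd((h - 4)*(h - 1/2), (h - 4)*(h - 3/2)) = h - 4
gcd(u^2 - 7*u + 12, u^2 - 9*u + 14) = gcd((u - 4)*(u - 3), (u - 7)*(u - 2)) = 1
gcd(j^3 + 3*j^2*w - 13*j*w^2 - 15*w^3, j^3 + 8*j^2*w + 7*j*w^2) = j + w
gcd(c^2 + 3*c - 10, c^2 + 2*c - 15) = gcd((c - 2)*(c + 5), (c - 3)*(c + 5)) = c + 5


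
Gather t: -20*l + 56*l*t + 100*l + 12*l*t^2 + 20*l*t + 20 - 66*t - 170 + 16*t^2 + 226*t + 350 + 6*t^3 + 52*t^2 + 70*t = 80*l + 6*t^3 + t^2*(12*l + 68) + t*(76*l + 230) + 200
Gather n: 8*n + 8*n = 16*n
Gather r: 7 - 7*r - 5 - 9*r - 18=-16*r - 16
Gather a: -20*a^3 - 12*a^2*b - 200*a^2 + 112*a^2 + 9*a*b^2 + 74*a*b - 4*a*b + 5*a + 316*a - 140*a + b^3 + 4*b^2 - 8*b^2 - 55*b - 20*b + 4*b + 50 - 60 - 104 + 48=-20*a^3 + a^2*(-12*b - 88) + a*(9*b^2 + 70*b + 181) + b^3 - 4*b^2 - 71*b - 66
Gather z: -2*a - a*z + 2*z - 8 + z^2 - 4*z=-2*a + z^2 + z*(-a - 2) - 8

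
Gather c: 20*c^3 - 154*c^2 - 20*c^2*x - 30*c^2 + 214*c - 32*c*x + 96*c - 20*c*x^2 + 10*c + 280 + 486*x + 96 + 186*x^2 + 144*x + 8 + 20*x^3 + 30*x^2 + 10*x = 20*c^3 + c^2*(-20*x - 184) + c*(-20*x^2 - 32*x + 320) + 20*x^3 + 216*x^2 + 640*x + 384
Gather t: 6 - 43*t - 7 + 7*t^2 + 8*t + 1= 7*t^2 - 35*t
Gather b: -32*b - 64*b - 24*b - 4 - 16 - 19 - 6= -120*b - 45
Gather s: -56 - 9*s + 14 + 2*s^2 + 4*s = 2*s^2 - 5*s - 42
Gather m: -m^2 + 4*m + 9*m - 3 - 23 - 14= -m^2 + 13*m - 40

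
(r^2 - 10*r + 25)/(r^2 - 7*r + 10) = (r - 5)/(r - 2)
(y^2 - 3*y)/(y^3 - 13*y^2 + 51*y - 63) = y/(y^2 - 10*y + 21)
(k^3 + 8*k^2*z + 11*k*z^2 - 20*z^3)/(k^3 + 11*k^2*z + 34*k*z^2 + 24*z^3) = (k^2 + 4*k*z - 5*z^2)/(k^2 + 7*k*z + 6*z^2)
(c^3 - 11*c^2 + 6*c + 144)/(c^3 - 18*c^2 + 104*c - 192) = (c + 3)/(c - 4)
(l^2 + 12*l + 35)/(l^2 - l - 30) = (l + 7)/(l - 6)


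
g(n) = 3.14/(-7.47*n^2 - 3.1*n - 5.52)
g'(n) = 3.14*(14.94*n + 3.1)/(-7.47*n^2 - 3.1*n - 5.52)^2 = (46.9116*n + 9.734)/(7.47*n^2 + 3.1*n + 5.52)^2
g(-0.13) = -0.60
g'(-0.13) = 0.13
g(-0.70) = -0.45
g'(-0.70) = -0.47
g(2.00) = -0.08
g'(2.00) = 0.06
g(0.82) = -0.24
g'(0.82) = 0.28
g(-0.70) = -0.45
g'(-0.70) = -0.47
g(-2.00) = -0.11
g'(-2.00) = -0.10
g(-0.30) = -0.60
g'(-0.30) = -0.16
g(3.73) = -0.03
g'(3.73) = 0.01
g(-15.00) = -0.00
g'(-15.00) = -0.00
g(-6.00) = -0.01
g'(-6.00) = -0.00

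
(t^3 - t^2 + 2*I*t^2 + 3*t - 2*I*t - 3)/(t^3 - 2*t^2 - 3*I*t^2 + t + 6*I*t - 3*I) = (t^2 + 2*I*t + 3)/(t^2 - t*(1 + 3*I) + 3*I)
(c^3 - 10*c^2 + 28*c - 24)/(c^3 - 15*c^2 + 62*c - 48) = (c^2 - 4*c + 4)/(c^2 - 9*c + 8)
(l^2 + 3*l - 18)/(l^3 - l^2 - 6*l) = (l + 6)/(l*(l + 2))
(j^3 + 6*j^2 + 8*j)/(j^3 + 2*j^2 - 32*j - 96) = j*(j + 2)/(j^2 - 2*j - 24)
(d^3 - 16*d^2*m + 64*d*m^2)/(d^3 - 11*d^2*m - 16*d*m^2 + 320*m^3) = d/(d + 5*m)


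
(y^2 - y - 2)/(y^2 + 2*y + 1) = (y - 2)/(y + 1)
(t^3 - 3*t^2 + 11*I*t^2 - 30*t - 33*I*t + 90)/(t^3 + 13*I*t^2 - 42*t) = (t^2 + t*(-3 + 5*I) - 15*I)/(t*(t + 7*I))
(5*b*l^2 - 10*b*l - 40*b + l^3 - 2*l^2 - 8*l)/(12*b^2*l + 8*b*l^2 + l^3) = (5*b*l^2 - 10*b*l - 40*b + l^3 - 2*l^2 - 8*l)/(l*(12*b^2 + 8*b*l + l^2))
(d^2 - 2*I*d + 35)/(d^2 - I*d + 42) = (d + 5*I)/(d + 6*I)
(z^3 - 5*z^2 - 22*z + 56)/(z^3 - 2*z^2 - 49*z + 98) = (z + 4)/(z + 7)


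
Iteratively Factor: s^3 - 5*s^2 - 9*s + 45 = (s - 3)*(s^2 - 2*s - 15) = (s - 5)*(s - 3)*(s + 3)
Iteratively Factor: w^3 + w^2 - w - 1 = (w + 1)*(w^2 - 1) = (w - 1)*(w + 1)*(w + 1)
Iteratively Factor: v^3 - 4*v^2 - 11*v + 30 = (v - 2)*(v^2 - 2*v - 15) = (v - 2)*(v + 3)*(v - 5)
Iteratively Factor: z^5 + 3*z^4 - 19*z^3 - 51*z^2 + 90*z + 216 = (z + 2)*(z^4 + z^3 - 21*z^2 - 9*z + 108) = (z + 2)*(z + 3)*(z^3 - 2*z^2 - 15*z + 36) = (z - 3)*(z + 2)*(z + 3)*(z^2 + z - 12) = (z - 3)^2*(z + 2)*(z + 3)*(z + 4)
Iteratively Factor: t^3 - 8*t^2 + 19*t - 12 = (t - 4)*(t^2 - 4*t + 3) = (t - 4)*(t - 3)*(t - 1)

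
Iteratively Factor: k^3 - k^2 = (k)*(k^2 - k) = k^2*(k - 1)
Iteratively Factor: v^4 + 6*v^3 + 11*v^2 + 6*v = (v)*(v^3 + 6*v^2 + 11*v + 6) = v*(v + 3)*(v^2 + 3*v + 2) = v*(v + 1)*(v + 3)*(v + 2)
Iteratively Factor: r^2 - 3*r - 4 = (r - 4)*(r + 1)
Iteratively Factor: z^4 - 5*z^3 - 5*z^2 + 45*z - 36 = (z - 3)*(z^3 - 2*z^2 - 11*z + 12) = (z - 3)*(z - 1)*(z^2 - z - 12) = (z - 3)*(z - 1)*(z + 3)*(z - 4)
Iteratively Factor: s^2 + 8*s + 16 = (s + 4)*(s + 4)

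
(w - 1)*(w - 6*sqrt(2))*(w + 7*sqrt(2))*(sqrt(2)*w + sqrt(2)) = sqrt(2)*w^4 + 2*w^3 - 85*sqrt(2)*w^2 - 2*w + 84*sqrt(2)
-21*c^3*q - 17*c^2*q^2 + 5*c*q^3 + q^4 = q*(-3*c + q)*(c + q)*(7*c + q)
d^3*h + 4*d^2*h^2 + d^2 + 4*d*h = d*(d + 4*h)*(d*h + 1)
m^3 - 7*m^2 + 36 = (m - 6)*(m - 3)*(m + 2)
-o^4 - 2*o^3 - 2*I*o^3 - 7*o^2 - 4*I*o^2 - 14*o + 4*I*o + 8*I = (o + 2)*(o + 4*I)*(I*o + 1)^2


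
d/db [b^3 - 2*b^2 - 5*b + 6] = 3*b^2 - 4*b - 5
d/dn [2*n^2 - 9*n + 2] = 4*n - 9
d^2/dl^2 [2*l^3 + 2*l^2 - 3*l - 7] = 12*l + 4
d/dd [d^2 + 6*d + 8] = 2*d + 6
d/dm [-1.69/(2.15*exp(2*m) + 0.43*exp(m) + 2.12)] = (7.267*exp(m) + 0.7267)*exp(m)/(2.15*exp(2*m) + 0.43*exp(m) + 2.12)^2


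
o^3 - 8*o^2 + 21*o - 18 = (o - 3)^2*(o - 2)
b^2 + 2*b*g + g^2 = (b + g)^2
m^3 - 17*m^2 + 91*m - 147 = (m - 7)^2*(m - 3)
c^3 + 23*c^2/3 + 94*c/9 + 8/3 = (c + 1/3)*(c + 4/3)*(c + 6)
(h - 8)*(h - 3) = h^2 - 11*h + 24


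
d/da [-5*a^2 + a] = 1 - 10*a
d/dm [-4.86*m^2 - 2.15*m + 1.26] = -9.72*m - 2.15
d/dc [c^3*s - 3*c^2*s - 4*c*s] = s*(3*c^2 - 6*c - 4)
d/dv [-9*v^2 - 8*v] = -18*v - 8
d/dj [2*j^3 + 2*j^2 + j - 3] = 6*j^2 + 4*j + 1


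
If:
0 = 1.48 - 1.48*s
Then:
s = 1.00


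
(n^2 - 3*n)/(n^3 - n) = (n - 3)/(n^2 - 1)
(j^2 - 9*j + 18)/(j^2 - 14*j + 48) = (j - 3)/(j - 8)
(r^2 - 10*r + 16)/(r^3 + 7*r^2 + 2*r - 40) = (r - 8)/(r^2 + 9*r + 20)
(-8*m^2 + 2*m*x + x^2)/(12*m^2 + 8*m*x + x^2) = (-8*m^2 + 2*m*x + x^2)/(12*m^2 + 8*m*x + x^2)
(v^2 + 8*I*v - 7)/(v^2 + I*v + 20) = (v^2 + 8*I*v - 7)/(v^2 + I*v + 20)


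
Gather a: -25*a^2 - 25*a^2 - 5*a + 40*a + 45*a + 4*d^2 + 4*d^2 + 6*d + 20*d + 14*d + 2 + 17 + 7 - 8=-50*a^2 + 80*a + 8*d^2 + 40*d + 18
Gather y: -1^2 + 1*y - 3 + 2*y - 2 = 3*y - 6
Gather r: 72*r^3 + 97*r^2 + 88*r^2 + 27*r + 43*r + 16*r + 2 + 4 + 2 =72*r^3 + 185*r^2 + 86*r + 8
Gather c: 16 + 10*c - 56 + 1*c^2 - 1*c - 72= c^2 + 9*c - 112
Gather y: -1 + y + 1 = y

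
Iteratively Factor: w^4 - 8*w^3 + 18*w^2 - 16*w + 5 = (w - 1)*(w^3 - 7*w^2 + 11*w - 5) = (w - 1)^2*(w^2 - 6*w + 5) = (w - 1)^3*(w - 5)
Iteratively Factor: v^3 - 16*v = (v + 4)*(v^2 - 4*v) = (v - 4)*(v + 4)*(v)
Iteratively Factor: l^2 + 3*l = (l + 3)*(l)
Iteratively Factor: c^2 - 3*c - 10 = (c + 2)*(c - 5)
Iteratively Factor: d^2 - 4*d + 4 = (d - 2)*(d - 2)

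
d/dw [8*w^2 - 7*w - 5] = 16*w - 7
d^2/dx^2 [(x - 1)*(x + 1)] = 2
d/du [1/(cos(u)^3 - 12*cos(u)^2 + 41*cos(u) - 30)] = (3*cos(u)^2 - 24*cos(u) + 41)*sin(u)/(cos(u)^3 - 12*cos(u)^2 + 41*cos(u) - 30)^2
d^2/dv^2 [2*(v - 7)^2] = 4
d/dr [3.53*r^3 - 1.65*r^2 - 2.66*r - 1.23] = 10.59*r^2 - 3.3*r - 2.66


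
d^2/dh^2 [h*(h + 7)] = 2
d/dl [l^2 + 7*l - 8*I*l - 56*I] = 2*l + 7 - 8*I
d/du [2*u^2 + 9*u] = 4*u + 9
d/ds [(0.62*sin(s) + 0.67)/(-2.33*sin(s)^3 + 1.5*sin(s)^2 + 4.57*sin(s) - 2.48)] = (2.8892*sin(s)^3 + 3.7533*sin(s)^2 - 2.01*sin(s) - 4.5995)*cos(s)/(5.4289*sin(s)^6 - 6.99*sin(s)^5 - 19.0462*sin(s)^4 + 25.2668*sin(s)^3 + 13.4449*sin(s)^2 - 22.6672*sin(s) + 6.1504)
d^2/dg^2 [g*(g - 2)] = 2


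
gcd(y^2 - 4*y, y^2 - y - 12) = y - 4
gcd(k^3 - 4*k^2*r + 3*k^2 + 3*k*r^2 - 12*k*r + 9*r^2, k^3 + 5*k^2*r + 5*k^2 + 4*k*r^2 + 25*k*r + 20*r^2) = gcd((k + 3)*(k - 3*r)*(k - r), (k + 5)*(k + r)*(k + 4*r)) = 1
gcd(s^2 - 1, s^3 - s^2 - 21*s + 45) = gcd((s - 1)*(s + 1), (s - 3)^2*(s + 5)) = 1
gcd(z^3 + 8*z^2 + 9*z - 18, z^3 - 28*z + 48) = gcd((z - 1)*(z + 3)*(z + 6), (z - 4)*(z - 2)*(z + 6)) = z + 6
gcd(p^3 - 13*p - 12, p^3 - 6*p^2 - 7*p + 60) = p^2 - p - 12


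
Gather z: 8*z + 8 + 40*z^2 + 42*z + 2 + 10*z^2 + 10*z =50*z^2 + 60*z + 10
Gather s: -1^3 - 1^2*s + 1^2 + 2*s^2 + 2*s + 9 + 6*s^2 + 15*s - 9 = 8*s^2 + 16*s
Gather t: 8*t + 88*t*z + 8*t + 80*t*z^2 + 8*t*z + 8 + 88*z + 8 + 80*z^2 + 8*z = t*(80*z^2 + 96*z + 16) + 80*z^2 + 96*z + 16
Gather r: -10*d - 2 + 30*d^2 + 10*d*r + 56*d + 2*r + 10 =30*d^2 + 46*d + r*(10*d + 2) + 8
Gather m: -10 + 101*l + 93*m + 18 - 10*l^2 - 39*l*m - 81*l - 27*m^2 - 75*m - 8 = -10*l^2 + 20*l - 27*m^2 + m*(18 - 39*l)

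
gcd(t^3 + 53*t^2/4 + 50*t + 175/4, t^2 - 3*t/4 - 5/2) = t + 5/4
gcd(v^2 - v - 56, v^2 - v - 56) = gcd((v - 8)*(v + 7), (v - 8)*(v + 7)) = v^2 - v - 56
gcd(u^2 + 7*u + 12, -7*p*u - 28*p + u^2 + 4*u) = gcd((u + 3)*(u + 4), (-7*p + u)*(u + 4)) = u + 4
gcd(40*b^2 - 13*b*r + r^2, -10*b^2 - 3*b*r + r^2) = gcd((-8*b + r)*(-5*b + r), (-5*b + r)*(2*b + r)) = -5*b + r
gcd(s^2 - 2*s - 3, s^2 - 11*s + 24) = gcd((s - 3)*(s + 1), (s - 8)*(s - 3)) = s - 3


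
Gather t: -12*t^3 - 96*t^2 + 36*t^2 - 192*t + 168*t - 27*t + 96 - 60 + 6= -12*t^3 - 60*t^2 - 51*t + 42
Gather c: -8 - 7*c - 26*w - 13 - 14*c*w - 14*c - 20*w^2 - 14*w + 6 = c*(-14*w - 21) - 20*w^2 - 40*w - 15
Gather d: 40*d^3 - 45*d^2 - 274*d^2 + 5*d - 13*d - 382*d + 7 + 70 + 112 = 40*d^3 - 319*d^2 - 390*d + 189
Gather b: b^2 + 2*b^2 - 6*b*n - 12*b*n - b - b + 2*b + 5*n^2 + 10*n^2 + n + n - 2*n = 3*b^2 - 18*b*n + 15*n^2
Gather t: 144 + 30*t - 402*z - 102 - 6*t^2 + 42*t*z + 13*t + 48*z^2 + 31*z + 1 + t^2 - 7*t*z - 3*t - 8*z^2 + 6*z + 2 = -5*t^2 + t*(35*z + 40) + 40*z^2 - 365*z + 45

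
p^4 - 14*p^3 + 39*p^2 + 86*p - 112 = (p - 8)*(p - 7)*(p - 1)*(p + 2)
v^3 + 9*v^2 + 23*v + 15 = (v + 1)*(v + 3)*(v + 5)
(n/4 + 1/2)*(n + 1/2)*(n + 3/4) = n^3/4 + 13*n^2/16 + 23*n/32 + 3/16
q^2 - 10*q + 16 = (q - 8)*(q - 2)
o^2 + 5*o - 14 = (o - 2)*(o + 7)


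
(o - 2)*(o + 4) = o^2 + 2*o - 8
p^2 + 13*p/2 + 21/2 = (p + 3)*(p + 7/2)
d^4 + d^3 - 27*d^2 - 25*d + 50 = (d - 5)*(d - 1)*(d + 2)*(d + 5)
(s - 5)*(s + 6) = s^2 + s - 30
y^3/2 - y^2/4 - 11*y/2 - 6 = (y/2 + 1)*(y - 4)*(y + 3/2)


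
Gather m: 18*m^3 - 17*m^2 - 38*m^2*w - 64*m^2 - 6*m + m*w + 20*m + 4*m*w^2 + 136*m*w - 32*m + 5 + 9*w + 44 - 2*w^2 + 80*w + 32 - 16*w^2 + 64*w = 18*m^3 + m^2*(-38*w - 81) + m*(4*w^2 + 137*w - 18) - 18*w^2 + 153*w + 81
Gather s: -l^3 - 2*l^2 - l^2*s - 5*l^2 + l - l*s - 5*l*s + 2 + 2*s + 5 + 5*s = -l^3 - 7*l^2 + l + s*(-l^2 - 6*l + 7) + 7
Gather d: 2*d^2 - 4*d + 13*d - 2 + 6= 2*d^2 + 9*d + 4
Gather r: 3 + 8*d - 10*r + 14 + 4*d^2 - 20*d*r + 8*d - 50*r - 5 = 4*d^2 + 16*d + r*(-20*d - 60) + 12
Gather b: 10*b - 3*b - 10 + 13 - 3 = 7*b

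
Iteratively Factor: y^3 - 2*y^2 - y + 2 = (y - 1)*(y^2 - y - 2) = (y - 2)*(y - 1)*(y + 1)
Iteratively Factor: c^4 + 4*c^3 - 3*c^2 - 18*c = (c)*(c^3 + 4*c^2 - 3*c - 18) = c*(c + 3)*(c^2 + c - 6) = c*(c + 3)^2*(c - 2)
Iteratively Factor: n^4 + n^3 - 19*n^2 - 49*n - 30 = (n + 1)*(n^3 - 19*n - 30) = (n + 1)*(n + 3)*(n^2 - 3*n - 10) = (n + 1)*(n + 2)*(n + 3)*(n - 5)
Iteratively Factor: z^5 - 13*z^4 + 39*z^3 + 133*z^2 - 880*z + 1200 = (z - 3)*(z^4 - 10*z^3 + 9*z^2 + 160*z - 400) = (z - 3)*(z + 4)*(z^3 - 14*z^2 + 65*z - 100) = (z - 5)*(z - 3)*(z + 4)*(z^2 - 9*z + 20) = (z - 5)*(z - 4)*(z - 3)*(z + 4)*(z - 5)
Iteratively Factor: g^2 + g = (g + 1)*(g)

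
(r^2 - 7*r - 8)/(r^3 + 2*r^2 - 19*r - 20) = (r - 8)/(r^2 + r - 20)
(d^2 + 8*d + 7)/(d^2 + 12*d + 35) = (d + 1)/(d + 5)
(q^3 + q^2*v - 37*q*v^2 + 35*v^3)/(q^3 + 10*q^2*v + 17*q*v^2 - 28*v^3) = (q - 5*v)/(q + 4*v)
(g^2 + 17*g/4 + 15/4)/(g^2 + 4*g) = (4*g^2 + 17*g + 15)/(4*g*(g + 4))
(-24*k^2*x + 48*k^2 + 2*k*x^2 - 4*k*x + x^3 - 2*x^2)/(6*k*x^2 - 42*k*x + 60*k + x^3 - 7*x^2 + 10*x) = (-4*k + x)/(x - 5)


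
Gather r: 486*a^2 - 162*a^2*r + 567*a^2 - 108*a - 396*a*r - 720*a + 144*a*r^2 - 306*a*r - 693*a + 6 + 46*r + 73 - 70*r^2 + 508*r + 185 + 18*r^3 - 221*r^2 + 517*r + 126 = 1053*a^2 - 1521*a + 18*r^3 + r^2*(144*a - 291) + r*(-162*a^2 - 702*a + 1071) + 390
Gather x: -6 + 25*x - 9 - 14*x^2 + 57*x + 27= -14*x^2 + 82*x + 12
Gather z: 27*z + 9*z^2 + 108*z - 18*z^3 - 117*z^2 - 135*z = -18*z^3 - 108*z^2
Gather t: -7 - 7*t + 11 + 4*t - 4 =-3*t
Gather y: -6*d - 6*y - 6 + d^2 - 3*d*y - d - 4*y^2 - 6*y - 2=d^2 - 7*d - 4*y^2 + y*(-3*d - 12) - 8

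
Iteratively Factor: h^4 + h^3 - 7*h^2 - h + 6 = (h + 1)*(h^3 - 7*h + 6) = (h - 1)*(h + 1)*(h^2 + h - 6) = (h - 2)*(h - 1)*(h + 1)*(h + 3)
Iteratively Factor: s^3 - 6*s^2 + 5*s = (s - 5)*(s^2 - s) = (s - 5)*(s - 1)*(s)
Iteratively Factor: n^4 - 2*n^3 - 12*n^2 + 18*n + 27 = (n + 3)*(n^3 - 5*n^2 + 3*n + 9) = (n - 3)*(n + 3)*(n^2 - 2*n - 3) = (n - 3)*(n + 1)*(n + 3)*(n - 3)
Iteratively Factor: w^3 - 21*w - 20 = (w - 5)*(w^2 + 5*w + 4) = (w - 5)*(w + 4)*(w + 1)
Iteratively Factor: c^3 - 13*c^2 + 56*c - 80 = (c - 5)*(c^2 - 8*c + 16) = (c - 5)*(c - 4)*(c - 4)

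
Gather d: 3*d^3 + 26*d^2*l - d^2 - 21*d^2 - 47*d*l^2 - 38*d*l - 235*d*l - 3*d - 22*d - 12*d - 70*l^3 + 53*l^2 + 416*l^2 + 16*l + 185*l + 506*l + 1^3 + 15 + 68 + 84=3*d^3 + d^2*(26*l - 22) + d*(-47*l^2 - 273*l - 37) - 70*l^3 + 469*l^2 + 707*l + 168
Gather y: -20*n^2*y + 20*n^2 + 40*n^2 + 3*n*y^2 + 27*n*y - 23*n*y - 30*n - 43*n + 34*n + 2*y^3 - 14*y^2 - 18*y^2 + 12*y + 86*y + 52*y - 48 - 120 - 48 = 60*n^2 - 39*n + 2*y^3 + y^2*(3*n - 32) + y*(-20*n^2 + 4*n + 150) - 216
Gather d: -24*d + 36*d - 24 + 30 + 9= 12*d + 15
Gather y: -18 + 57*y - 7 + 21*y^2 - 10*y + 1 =21*y^2 + 47*y - 24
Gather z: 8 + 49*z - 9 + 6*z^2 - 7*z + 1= 6*z^2 + 42*z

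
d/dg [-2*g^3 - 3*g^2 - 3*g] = -6*g^2 - 6*g - 3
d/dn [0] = 0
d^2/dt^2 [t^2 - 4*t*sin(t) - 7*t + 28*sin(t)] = 4*t*sin(t) - 28*sin(t) - 8*cos(t) + 2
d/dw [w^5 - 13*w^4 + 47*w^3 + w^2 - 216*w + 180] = 5*w^4 - 52*w^3 + 141*w^2 + 2*w - 216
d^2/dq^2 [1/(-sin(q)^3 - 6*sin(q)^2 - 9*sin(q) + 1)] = 3*(3*sin(q)^6 + 22*sin(q)^5 + 50*sin(q)^4 + 25*sin(q)^3 - 55*sin(q)^2 - 107*sin(q) - 58)/(sin(q)^3 + 6*sin(q)^2 + 9*sin(q) - 1)^3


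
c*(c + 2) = c^2 + 2*c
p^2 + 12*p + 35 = (p + 5)*(p + 7)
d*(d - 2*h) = d^2 - 2*d*h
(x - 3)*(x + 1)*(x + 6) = x^3 + 4*x^2 - 15*x - 18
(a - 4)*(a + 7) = a^2 + 3*a - 28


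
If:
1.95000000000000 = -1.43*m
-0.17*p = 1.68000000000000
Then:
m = -1.36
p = -9.88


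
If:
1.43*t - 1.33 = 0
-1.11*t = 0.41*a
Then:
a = -2.52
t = 0.93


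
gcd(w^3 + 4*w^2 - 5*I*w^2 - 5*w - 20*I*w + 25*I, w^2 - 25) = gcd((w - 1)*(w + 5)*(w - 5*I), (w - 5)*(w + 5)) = w + 5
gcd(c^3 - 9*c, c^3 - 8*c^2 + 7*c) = c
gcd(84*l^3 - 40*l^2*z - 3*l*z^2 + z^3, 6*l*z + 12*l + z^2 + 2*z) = 6*l + z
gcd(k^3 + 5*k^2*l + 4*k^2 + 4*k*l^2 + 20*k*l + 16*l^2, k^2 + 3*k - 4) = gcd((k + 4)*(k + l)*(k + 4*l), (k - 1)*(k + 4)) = k + 4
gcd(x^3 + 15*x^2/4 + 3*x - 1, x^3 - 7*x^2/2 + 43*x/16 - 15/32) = x - 1/4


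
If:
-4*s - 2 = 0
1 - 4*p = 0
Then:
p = 1/4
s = -1/2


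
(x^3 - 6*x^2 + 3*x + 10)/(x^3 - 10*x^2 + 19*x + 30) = (x - 2)/(x - 6)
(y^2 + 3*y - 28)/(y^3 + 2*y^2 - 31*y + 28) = 1/(y - 1)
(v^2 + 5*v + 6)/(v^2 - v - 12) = (v + 2)/(v - 4)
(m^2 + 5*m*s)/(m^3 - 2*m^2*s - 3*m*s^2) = (-m - 5*s)/(-m^2 + 2*m*s + 3*s^2)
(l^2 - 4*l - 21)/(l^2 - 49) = (l + 3)/(l + 7)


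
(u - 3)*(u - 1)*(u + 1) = u^3 - 3*u^2 - u + 3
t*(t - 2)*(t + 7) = t^3 + 5*t^2 - 14*t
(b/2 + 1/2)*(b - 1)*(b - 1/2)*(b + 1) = b^4/2 + b^3/4 - 3*b^2/4 - b/4 + 1/4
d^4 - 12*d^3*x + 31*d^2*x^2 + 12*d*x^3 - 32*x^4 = (d - 8*x)*(d - 4*x)*(d - x)*(d + x)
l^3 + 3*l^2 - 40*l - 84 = (l - 6)*(l + 2)*(l + 7)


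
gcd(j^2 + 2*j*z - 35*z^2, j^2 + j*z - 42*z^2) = j + 7*z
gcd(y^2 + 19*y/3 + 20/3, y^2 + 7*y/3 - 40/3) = y + 5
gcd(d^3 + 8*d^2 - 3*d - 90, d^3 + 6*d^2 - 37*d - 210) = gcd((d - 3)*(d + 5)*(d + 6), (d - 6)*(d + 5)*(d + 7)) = d + 5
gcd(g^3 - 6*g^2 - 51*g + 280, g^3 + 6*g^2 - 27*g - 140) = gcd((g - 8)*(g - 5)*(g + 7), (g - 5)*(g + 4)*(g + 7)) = g^2 + 2*g - 35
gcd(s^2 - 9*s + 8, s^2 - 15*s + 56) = s - 8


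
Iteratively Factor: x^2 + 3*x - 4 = (x + 4)*(x - 1)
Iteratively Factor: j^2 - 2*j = (j - 2)*(j)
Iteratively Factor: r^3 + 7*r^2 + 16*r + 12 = (r + 3)*(r^2 + 4*r + 4) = (r + 2)*(r + 3)*(r + 2)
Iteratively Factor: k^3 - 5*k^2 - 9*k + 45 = (k - 3)*(k^2 - 2*k - 15) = (k - 3)*(k + 3)*(k - 5)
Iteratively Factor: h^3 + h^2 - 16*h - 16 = (h + 4)*(h^2 - 3*h - 4) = (h + 1)*(h + 4)*(h - 4)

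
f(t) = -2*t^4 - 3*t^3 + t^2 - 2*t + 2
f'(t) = -8*t^3 - 9*t^2 + 2*t - 2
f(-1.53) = 7.19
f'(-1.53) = 2.52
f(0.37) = 1.21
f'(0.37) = -2.90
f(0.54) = 0.57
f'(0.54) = -4.80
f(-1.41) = 7.31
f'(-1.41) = -0.29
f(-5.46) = -1246.42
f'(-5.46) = 1020.95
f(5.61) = -2488.41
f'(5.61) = -1686.50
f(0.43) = 1.02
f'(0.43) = -3.44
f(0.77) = -1.02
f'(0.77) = -9.45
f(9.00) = -15244.00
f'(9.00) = -6545.00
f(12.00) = -46534.00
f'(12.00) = -15098.00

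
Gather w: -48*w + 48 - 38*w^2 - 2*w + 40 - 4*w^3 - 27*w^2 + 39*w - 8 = -4*w^3 - 65*w^2 - 11*w + 80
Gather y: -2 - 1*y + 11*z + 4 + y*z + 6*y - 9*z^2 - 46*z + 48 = y*(z + 5) - 9*z^2 - 35*z + 50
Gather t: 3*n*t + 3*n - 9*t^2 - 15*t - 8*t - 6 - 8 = 3*n - 9*t^2 + t*(3*n - 23) - 14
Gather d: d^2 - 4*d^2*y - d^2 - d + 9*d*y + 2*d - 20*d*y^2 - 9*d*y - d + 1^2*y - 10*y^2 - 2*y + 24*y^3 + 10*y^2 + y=-4*d^2*y - 20*d*y^2 + 24*y^3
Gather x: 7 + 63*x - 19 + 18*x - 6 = 81*x - 18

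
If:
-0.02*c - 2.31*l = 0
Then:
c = -115.5*l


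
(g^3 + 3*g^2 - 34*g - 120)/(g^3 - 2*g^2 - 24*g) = (g + 5)/g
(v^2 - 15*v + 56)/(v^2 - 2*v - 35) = (v - 8)/(v + 5)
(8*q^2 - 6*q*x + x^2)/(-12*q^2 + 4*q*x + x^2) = (-4*q + x)/(6*q + x)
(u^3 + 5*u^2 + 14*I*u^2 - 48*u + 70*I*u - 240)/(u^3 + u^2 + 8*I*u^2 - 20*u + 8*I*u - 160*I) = (u + 6*I)/(u - 4)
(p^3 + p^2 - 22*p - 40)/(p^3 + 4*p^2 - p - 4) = (p^2 - 3*p - 10)/(p^2 - 1)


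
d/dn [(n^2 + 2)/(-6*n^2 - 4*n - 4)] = (-n^2 + 4*n + 2)/(9*n^4 + 12*n^3 + 16*n^2 + 8*n + 4)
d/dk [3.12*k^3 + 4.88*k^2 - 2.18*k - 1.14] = 9.36*k^2 + 9.76*k - 2.18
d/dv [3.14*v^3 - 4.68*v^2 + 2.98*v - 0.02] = 9.42*v^2 - 9.36*v + 2.98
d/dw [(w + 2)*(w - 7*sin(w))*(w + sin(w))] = (w + 2)*(w - 7*sin(w))*(cos(w) + 1) - (w + 2)*(w + sin(w))*(7*cos(w) - 1) + (w - 7*sin(w))*(w + sin(w))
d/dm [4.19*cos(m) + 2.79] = -4.19*sin(m)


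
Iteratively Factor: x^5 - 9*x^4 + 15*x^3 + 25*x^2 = (x - 5)*(x^4 - 4*x^3 - 5*x^2) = x*(x - 5)*(x^3 - 4*x^2 - 5*x) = x^2*(x - 5)*(x^2 - 4*x - 5) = x^2*(x - 5)^2*(x + 1)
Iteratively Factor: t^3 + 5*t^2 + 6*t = (t + 2)*(t^2 + 3*t) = t*(t + 2)*(t + 3)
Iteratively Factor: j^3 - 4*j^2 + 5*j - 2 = (j - 2)*(j^2 - 2*j + 1) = (j - 2)*(j - 1)*(j - 1)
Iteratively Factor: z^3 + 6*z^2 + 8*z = (z + 2)*(z^2 + 4*z) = z*(z + 2)*(z + 4)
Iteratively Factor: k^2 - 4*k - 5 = (k + 1)*(k - 5)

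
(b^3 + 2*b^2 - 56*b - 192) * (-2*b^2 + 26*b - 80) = -2*b^5 + 22*b^4 + 84*b^3 - 1232*b^2 - 512*b + 15360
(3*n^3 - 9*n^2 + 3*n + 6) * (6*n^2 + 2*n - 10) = 18*n^5 - 48*n^4 - 30*n^3 + 132*n^2 - 18*n - 60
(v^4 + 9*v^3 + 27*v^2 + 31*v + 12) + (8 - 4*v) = v^4 + 9*v^3 + 27*v^2 + 27*v + 20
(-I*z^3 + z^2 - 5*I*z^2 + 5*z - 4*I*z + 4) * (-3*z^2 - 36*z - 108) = 3*I*z^5 - 3*z^4 + 51*I*z^4 - 51*z^3 + 300*I*z^3 - 300*z^2 + 684*I*z^2 - 684*z + 432*I*z - 432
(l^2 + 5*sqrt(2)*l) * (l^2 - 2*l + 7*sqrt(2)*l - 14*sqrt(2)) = l^4 - 2*l^3 + 12*sqrt(2)*l^3 - 24*sqrt(2)*l^2 + 70*l^2 - 140*l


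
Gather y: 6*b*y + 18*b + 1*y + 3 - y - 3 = 6*b*y + 18*b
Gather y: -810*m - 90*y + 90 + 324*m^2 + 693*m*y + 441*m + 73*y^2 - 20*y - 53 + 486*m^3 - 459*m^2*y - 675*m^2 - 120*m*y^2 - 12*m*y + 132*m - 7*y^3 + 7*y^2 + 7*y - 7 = 486*m^3 - 351*m^2 - 237*m - 7*y^3 + y^2*(80 - 120*m) + y*(-459*m^2 + 681*m - 103) + 30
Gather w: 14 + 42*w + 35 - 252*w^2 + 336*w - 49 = -252*w^2 + 378*w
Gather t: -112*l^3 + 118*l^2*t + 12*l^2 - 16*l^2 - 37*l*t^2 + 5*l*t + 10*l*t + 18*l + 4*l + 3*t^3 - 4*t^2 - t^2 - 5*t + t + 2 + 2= -112*l^3 - 4*l^2 + 22*l + 3*t^3 + t^2*(-37*l - 5) + t*(118*l^2 + 15*l - 4) + 4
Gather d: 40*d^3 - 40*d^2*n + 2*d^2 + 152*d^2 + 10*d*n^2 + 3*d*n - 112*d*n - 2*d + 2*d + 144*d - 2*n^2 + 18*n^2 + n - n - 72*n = 40*d^3 + d^2*(154 - 40*n) + d*(10*n^2 - 109*n + 144) + 16*n^2 - 72*n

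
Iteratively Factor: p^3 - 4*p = (p)*(p^2 - 4) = p*(p + 2)*(p - 2)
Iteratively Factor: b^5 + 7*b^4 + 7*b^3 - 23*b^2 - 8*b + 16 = (b - 1)*(b^4 + 8*b^3 + 15*b^2 - 8*b - 16) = (b - 1)^2*(b^3 + 9*b^2 + 24*b + 16) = (b - 1)^2*(b + 4)*(b^2 + 5*b + 4) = (b - 1)^2*(b + 1)*(b + 4)*(b + 4)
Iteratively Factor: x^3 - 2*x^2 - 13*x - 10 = (x + 1)*(x^2 - 3*x - 10) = (x + 1)*(x + 2)*(x - 5)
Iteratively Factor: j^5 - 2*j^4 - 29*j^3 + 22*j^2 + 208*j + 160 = (j - 5)*(j^4 + 3*j^3 - 14*j^2 - 48*j - 32) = (j - 5)*(j + 2)*(j^3 + j^2 - 16*j - 16) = (j - 5)*(j + 2)*(j + 4)*(j^2 - 3*j - 4) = (j - 5)*(j + 1)*(j + 2)*(j + 4)*(j - 4)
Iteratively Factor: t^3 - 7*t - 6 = (t + 1)*(t^2 - t - 6) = (t + 1)*(t + 2)*(t - 3)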